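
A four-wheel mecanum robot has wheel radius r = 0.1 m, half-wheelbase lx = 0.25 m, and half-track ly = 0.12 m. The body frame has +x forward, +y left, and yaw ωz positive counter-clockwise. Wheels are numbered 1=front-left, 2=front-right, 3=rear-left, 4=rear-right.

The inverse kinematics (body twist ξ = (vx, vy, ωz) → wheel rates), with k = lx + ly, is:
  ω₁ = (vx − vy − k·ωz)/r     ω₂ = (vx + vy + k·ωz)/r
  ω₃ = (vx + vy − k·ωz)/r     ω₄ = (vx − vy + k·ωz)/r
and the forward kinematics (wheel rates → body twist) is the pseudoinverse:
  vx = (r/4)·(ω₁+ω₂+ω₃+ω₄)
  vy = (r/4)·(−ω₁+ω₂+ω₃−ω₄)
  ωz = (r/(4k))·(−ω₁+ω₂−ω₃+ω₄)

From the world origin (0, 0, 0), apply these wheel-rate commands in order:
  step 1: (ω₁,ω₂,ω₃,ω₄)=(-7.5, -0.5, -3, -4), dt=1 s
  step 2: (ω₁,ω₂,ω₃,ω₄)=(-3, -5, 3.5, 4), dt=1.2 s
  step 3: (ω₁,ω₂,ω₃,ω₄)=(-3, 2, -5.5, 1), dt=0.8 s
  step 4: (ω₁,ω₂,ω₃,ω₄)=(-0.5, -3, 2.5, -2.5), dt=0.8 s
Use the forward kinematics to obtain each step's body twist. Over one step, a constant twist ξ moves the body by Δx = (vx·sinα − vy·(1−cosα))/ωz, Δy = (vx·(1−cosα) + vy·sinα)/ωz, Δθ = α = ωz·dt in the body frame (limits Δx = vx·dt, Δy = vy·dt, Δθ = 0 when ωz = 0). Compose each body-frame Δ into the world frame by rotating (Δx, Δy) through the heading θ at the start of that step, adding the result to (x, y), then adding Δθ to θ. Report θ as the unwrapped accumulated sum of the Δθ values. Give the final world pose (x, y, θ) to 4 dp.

(-0.5519, -0.0481, 0.5000)

step 1: ξ=(vx,vy,ωz)=(-0.3750, 0.2000, 0.4054), dt=1.0 → body Δ=(-0.4048, 0.1196, 0.4054) → world pose (-0.4048, 0.1196, 0.4054)
step 2: ξ=(vx,vy,ωz)=(-0.0125, -0.0625, -0.1014), dt=1.2 → body Δ=(-0.0195, -0.0739, -0.1216) → world pose (-0.3936, 0.0440, 0.2838)
step 3: ξ=(vx,vy,ωz)=(-0.1375, -0.0375, 0.7770), dt=0.8 → body Δ=(-0.0940, -0.0612, 0.6216) → world pose (-0.4667, -0.0411, 0.9054)
step 4: ξ=(vx,vy,ωz)=(-0.0875, 0.0625, -0.5068), dt=0.8 → body Δ=(-0.0581, 0.0626, -0.4054) → world pose (-0.5519, -0.0481, 0.5000)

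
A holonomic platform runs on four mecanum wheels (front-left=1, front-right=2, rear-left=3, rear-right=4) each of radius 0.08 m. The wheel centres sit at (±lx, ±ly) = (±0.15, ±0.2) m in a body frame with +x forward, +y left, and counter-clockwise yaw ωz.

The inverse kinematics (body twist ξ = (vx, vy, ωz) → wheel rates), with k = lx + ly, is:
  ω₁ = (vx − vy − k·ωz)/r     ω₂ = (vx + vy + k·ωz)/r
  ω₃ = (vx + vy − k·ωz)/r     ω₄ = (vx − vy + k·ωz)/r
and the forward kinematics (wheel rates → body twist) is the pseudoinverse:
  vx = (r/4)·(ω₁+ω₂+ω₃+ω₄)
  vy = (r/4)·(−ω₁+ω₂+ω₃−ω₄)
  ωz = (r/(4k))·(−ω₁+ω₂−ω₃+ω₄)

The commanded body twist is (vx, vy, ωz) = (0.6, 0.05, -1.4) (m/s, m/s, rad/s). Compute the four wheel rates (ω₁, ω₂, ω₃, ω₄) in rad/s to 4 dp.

(13.0000, 2.0000, 14.2500, 0.7500)

k = lx + ly = 0.15 + 0.2 = 0.3500;  k·ωz = 0.3500·-1.4 = -0.4900
ω₁ (FL) = (vx − vy − k·ωz)/r = 1.0400/0.08 = 13.0000
ω₂ (FR) = (vx + vy + k·ωz)/r = 0.1600/0.08 = 2.0000
ω₃ (RL) = (vx + vy − k·ωz)/r = 1.1400/0.08 = 14.2500
ω₄ (RR) = (vx − vy + k·ωz)/r = 0.0600/0.08 = 0.7500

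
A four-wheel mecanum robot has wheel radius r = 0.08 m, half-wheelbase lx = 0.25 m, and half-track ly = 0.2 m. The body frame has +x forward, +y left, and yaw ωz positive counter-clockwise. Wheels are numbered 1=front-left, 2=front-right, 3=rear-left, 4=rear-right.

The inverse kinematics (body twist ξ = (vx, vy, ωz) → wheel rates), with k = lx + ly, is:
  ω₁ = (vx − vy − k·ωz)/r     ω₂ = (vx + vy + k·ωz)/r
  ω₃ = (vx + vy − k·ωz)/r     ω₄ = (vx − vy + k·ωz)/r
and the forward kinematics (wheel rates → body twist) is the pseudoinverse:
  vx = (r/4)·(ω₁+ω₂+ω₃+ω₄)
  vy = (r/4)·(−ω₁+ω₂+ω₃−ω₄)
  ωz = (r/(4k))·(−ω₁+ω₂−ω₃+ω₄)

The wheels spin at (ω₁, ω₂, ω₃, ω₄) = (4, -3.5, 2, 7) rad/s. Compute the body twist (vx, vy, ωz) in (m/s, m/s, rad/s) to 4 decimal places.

k = lx + ly = 0.25 + 0.2 = 0.4500
ω₁+ω₂+ω₃+ω₄ = 9.5000  →  vx = (0.08/4)·9.5000 = 0.1900
−ω₁+ω₂+ω₃−ω₄ = -12.5000  →  vy = (0.08/4)·-12.5000 = -0.2500
−ω₁+ω₂−ω₃+ω₄ = -2.5000  →  ωz = (0.08/1.8000)·-2.5000 = -0.1111

(0.1900, -0.2500, -0.1111)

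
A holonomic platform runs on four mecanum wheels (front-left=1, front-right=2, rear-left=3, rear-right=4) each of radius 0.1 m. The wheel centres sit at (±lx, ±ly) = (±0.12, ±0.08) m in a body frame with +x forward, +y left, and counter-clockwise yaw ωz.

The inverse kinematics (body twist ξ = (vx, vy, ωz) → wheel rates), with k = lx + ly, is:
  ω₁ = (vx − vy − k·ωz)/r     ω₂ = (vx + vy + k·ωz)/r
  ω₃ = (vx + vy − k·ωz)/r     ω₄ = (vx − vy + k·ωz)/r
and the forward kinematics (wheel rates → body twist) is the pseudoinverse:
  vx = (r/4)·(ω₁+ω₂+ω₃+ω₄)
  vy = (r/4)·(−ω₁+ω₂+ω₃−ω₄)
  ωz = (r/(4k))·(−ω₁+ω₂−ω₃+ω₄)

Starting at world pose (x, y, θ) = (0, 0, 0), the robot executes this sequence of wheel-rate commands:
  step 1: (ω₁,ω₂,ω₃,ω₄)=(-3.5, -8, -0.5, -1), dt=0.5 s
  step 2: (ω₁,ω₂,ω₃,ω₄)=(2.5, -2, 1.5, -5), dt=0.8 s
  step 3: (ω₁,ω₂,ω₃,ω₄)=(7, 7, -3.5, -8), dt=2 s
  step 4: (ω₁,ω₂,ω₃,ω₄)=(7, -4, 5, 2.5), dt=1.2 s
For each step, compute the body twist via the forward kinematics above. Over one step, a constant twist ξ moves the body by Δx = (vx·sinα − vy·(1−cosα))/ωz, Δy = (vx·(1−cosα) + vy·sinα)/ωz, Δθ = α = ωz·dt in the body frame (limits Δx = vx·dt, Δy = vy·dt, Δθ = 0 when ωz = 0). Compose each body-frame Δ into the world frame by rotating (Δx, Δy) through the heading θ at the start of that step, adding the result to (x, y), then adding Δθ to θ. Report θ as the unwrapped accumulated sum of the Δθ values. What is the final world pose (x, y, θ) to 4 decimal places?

(-0.1837, 0.1520, -4.5625)

step 1: ξ=(vx,vy,ωz)=(-0.3250, -0.1000, -0.6250), dt=0.5 → body Δ=(-0.1676, -0.0240, -0.3125) → world pose (-0.1676, -0.0240, -0.3125)
step 2: ξ=(vx,vy,ωz)=(-0.0750, 0.0500, -1.3750), dt=0.8 → body Δ=(-0.0287, 0.0622, -1.1000) → world pose (-0.1758, 0.0440, -1.4125)
step 3: ξ=(vx,vy,ωz)=(0.0625, 0.1125, -0.5625), dt=2.0 → body Δ=(0.2140, 0.1173, -1.1250) → world pose (-0.0263, -0.1488, -2.5375)
step 4: ξ=(vx,vy,ωz)=(0.2625, -0.2125, -1.6875), dt=1.2 → body Δ=(-0.0414, -0.3370, -2.0250) → world pose (-0.1837, 0.1520, -4.5625)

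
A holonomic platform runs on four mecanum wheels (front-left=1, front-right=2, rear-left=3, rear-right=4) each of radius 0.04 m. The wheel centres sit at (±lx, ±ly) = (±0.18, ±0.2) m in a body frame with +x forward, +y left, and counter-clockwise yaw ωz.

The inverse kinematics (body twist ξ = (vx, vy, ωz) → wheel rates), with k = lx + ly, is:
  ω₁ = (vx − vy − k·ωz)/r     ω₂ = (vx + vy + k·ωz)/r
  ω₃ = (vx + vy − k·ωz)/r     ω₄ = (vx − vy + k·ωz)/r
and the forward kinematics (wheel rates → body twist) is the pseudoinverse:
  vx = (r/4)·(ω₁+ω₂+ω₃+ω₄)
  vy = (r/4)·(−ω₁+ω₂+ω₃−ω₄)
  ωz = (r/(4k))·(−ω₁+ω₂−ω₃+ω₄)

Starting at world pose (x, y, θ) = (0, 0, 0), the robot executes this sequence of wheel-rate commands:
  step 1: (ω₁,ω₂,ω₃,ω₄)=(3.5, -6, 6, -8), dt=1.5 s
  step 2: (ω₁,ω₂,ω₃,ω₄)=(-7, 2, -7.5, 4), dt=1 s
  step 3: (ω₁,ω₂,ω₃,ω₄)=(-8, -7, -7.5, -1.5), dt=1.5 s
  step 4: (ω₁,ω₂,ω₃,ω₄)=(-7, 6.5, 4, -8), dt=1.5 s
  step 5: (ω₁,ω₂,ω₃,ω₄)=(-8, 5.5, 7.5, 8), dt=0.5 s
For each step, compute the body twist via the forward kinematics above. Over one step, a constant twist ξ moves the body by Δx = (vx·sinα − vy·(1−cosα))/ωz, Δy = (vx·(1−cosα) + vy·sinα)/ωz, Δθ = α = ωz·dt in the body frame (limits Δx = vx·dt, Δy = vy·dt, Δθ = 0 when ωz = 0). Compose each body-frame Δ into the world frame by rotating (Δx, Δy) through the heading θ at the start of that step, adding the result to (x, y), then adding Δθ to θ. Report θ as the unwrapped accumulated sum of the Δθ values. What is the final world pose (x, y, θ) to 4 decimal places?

(-0.4504, 0.5896, 0.1316)

step 1: ξ=(vx,vy,ωz)=(-0.0450, 0.0450, -0.6184), dt=1.5 → body Δ=(-0.0291, 0.0874, -0.9276) → world pose (-0.0291, 0.0874, -0.9276)
step 2: ξ=(vx,vy,ωz)=(-0.0850, -0.0250, 0.5395), dt=1.0 → body Δ=(-0.0744, -0.0462, 0.5395) → world pose (-0.1106, 0.1192, -0.3882)
step 3: ξ=(vx,vy,ωz)=(-0.2400, -0.0500, 0.1842), dt=1.5 → body Δ=(-0.3451, -0.1235, 0.2763) → world pose (-0.4768, 0.1355, -0.1118)
step 4: ξ=(vx,vy,ωz)=(-0.0450, 0.2550, 0.0395), dt=1.5 → body Δ=(-0.0788, 0.3803, 0.0592) → world pose (-0.5127, 0.5222, -0.0526)
step 5: ξ=(vx,vy,ωz)=(0.1300, 0.1300, 0.3684), dt=0.5 → body Δ=(0.0587, 0.0706, 0.1842) → world pose (-0.4504, 0.5896, 0.1316)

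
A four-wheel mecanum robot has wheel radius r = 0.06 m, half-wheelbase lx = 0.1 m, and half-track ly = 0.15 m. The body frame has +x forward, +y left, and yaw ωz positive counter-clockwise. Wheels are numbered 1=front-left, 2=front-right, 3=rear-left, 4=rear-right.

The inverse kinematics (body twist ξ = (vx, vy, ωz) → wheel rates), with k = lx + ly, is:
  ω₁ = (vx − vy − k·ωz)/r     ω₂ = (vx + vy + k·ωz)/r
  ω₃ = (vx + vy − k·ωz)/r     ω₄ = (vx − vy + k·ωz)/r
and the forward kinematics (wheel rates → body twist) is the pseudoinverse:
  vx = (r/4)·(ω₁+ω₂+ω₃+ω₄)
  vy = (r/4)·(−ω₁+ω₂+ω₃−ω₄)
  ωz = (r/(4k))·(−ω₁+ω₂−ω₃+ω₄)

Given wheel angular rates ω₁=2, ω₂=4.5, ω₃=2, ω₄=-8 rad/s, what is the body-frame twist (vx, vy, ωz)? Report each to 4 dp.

(0.0075, 0.1875, -0.4500)

k = lx + ly = 0.1 + 0.15 = 0.2500
ω₁+ω₂+ω₃+ω₄ = 0.5000  →  vx = (0.06/4)·0.5000 = 0.0075
−ω₁+ω₂+ω₃−ω₄ = 12.5000  →  vy = (0.06/4)·12.5000 = 0.1875
−ω₁+ω₂−ω₃+ω₄ = -7.5000  →  ωz = (0.06/1.0000)·-7.5000 = -0.4500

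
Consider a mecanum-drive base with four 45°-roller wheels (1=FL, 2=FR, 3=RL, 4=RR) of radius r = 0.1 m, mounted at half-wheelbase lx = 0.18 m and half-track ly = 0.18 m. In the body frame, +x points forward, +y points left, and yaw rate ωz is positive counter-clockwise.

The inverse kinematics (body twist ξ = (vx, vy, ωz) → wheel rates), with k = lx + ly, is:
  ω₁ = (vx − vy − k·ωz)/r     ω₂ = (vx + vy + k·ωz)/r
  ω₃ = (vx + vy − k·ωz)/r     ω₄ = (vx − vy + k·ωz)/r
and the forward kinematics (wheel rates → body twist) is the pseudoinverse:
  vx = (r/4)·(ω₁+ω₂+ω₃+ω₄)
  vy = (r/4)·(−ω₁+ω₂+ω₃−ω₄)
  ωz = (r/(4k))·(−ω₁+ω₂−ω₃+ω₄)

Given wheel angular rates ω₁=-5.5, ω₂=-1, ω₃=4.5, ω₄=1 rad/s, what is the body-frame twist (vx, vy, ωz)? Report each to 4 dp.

k = lx + ly = 0.18 + 0.18 = 0.3600
ω₁+ω₂+ω₃+ω₄ = -1.0000  →  vx = (0.1/4)·-1.0000 = -0.0250
−ω₁+ω₂+ω₃−ω₄ = 8.0000  →  vy = (0.1/4)·8.0000 = 0.2000
−ω₁+ω₂−ω₃+ω₄ = 1.0000  →  ωz = (0.1/1.4400)·1.0000 = 0.0694

(-0.0250, 0.2000, 0.0694)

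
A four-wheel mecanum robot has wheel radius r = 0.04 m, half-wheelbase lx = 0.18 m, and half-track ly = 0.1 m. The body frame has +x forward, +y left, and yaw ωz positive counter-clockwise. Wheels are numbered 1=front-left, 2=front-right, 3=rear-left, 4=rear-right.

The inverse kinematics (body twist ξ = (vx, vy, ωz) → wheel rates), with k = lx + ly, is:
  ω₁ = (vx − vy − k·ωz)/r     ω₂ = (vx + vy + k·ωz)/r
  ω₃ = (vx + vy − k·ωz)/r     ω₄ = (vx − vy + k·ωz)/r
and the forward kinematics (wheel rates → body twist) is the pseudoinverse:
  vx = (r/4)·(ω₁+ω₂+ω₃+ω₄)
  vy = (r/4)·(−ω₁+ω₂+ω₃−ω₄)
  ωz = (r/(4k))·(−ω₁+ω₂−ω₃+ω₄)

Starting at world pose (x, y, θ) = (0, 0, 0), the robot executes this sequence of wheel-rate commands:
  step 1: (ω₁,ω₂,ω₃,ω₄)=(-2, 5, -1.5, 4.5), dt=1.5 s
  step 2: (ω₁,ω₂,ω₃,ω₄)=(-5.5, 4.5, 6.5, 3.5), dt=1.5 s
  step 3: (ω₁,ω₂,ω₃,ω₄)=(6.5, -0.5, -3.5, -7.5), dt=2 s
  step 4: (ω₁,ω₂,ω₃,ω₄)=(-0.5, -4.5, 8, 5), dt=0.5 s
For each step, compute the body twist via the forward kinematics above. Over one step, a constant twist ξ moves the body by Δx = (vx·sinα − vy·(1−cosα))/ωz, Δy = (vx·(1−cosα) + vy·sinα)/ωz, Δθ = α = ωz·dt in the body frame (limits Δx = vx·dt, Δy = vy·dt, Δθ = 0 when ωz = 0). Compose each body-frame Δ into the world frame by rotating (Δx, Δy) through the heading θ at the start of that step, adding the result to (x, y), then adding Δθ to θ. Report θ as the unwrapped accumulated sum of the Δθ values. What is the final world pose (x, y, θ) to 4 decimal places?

step 1: ξ=(vx,vy,ωz)=(0.0600, 0.0100, 0.4643), dt=1.5 → body Δ=(0.0779, 0.0439, 0.6964) → world pose (0.0779, 0.0439, 0.6964)
step 2: ξ=(vx,vy,ωz)=(0.0900, 0.1300, 0.2500), dt=1.5 → body Δ=(0.0957, 0.2155, 0.3750) → world pose (0.0131, 0.2706, 1.0714)
step 3: ξ=(vx,vy,ωz)=(-0.0500, -0.0300, -0.3929), dt=2.0 → body Δ=(-0.1124, -0.0167, -0.7857) → world pose (-0.0261, 0.1639, 0.2857)
step 4: ξ=(vx,vy,ωz)=(0.0800, -0.0100, -0.2500), dt=0.5 → body Δ=(0.0396, -0.0075, -0.1250) → world pose (0.0140, 0.1679, 0.1607)

(0.0140, 0.1679, 0.1607)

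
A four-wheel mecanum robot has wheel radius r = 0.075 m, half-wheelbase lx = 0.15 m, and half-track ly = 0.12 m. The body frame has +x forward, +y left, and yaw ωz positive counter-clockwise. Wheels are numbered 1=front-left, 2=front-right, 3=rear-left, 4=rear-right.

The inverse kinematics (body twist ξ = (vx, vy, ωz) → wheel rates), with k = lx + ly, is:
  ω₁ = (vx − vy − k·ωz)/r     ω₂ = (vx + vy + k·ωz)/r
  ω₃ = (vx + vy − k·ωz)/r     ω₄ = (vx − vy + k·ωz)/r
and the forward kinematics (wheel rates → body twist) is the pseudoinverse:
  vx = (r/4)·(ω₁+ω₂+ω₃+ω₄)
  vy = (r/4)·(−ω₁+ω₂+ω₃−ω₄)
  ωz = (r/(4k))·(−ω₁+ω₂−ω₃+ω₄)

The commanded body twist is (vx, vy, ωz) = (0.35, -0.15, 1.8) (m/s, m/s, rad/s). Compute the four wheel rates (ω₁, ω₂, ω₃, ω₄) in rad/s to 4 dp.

k = lx + ly = 0.15 + 0.12 = 0.2700;  k·ωz = 0.2700·1.8 = 0.4860
ω₁ (FL) = (vx − vy − k·ωz)/r = 0.0140/0.075 = 0.1867
ω₂ (FR) = (vx + vy + k·ωz)/r = 0.6860/0.075 = 9.1467
ω₃ (RL) = (vx + vy − k·ωz)/r = -0.2860/0.075 = -3.8133
ω₄ (RR) = (vx − vy + k·ωz)/r = 0.9860/0.075 = 13.1467

(0.1867, 9.1467, -3.8133, 13.1467)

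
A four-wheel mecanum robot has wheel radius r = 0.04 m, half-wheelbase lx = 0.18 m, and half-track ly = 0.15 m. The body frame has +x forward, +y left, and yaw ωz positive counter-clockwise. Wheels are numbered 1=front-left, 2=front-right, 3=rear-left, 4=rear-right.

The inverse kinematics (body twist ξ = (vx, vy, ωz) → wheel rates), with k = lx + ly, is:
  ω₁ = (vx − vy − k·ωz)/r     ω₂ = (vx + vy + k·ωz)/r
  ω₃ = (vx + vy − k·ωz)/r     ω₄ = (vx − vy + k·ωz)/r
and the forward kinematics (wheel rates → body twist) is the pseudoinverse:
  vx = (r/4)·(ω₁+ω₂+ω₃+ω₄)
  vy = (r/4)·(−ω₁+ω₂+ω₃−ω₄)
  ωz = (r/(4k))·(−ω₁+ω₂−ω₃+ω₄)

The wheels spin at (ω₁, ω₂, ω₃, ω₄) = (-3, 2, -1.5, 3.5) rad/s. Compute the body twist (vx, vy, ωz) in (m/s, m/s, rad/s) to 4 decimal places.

k = lx + ly = 0.18 + 0.15 = 0.3300
ω₁+ω₂+ω₃+ω₄ = 1.0000  →  vx = (0.04/4)·1.0000 = 0.0100
−ω₁+ω₂+ω₃−ω₄ = 0.0000  →  vy = (0.04/4)·0.0000 = 0.0000
−ω₁+ω₂−ω₃+ω₄ = 10.0000  →  ωz = (0.04/1.3200)·10.0000 = 0.3030

(0.0100, 0.0000, 0.3030)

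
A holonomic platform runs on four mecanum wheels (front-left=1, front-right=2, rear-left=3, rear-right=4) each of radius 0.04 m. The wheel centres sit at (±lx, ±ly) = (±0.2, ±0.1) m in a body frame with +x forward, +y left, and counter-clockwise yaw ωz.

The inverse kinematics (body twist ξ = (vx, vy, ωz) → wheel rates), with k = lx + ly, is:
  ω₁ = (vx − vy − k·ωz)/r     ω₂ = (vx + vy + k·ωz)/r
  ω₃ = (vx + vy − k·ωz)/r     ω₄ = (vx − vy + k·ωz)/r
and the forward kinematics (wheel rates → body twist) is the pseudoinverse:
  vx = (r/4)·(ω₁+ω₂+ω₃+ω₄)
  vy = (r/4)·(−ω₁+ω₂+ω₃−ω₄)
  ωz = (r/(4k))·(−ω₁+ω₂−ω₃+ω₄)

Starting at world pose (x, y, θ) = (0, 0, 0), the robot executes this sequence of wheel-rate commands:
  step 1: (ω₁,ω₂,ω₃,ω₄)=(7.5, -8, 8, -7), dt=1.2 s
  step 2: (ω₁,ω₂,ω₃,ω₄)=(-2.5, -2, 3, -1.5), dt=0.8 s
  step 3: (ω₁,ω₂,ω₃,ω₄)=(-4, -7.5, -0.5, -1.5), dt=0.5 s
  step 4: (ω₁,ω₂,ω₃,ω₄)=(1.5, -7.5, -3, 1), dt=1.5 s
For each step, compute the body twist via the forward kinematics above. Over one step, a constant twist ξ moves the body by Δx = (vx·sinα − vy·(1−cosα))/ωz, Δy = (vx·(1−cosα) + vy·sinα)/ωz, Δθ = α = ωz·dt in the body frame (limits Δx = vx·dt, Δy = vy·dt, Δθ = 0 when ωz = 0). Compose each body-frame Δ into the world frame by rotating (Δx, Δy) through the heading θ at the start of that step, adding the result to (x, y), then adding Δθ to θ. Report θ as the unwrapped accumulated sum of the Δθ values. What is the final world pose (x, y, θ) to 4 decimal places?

(-0.1931, 0.2013, -1.6517)

step 1: ξ=(vx,vy,ωz)=(0.0050, -0.0050, -1.0167), dt=1.2 → body Δ=(0.0014, -0.0078, -1.2200) → world pose (0.0014, -0.0078, -1.2200)
step 2: ξ=(vx,vy,ωz)=(-0.0300, 0.0500, -0.1333), dt=0.8 → body Δ=(-0.0218, 0.0412, -0.1067) → world pose (0.0326, 0.0268, -1.3267)
step 3: ξ=(vx,vy,ωz)=(-0.1350, -0.0250, -0.1500), dt=0.5 → body Δ=(-0.0679, -0.0100, -0.0750) → world pose (0.0065, 0.0903, -1.4017)
step 4: ξ=(vx,vy,ωz)=(-0.0800, -0.1300, -0.1667), dt=1.5 → body Δ=(-0.1430, -0.1781, -0.2500) → world pose (-0.1931, 0.2013, -1.6517)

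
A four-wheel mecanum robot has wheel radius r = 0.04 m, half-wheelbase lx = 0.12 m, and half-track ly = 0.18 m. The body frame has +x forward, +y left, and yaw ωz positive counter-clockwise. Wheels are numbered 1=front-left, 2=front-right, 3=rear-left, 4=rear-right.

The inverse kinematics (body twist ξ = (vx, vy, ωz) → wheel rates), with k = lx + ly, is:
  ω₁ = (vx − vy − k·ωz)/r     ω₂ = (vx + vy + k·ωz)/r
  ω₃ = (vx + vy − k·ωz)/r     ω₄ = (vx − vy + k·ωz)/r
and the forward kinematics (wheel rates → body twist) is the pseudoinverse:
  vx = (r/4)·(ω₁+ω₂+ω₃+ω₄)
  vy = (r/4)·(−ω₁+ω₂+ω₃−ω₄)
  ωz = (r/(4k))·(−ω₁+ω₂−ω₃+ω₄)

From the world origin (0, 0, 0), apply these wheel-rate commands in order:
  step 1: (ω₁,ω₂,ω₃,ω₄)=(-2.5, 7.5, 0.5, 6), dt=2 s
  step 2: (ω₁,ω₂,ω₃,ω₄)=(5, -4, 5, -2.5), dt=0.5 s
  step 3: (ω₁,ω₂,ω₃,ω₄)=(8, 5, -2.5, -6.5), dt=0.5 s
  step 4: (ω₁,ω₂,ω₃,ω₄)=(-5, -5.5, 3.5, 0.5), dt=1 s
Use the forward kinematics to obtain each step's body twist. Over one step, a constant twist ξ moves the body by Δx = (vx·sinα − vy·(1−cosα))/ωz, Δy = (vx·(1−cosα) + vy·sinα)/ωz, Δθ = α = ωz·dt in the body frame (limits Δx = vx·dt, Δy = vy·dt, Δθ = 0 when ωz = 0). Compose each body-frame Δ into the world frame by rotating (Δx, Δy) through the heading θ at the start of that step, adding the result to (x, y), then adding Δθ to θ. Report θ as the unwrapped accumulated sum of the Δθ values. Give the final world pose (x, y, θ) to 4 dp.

(0.1095, 0.1942, 0.5250)

step 1: ξ=(vx,vy,ωz)=(0.1150, 0.0450, 0.5167), dt=2.0 → body Δ=(0.1487, 0.1834, 1.0333) → world pose (0.1487, 0.1834, 1.0333)
step 2: ξ=(vx,vy,ωz)=(0.0350, -0.0150, -0.5500), dt=0.5 → body Δ=(0.0163, -0.0098, -0.2750) → world pose (0.1654, 0.1924, 0.7583)
step 3: ξ=(vx,vy,ωz)=(0.0400, 0.0100, -0.2333), dt=0.5 → body Δ=(0.0202, 0.0038, -0.1167) → world pose (0.1775, 0.2091, 0.6417)
step 4: ξ=(vx,vy,ωz)=(-0.0650, 0.0250, -0.1167), dt=1.0 → body Δ=(-0.0634, 0.0287, -0.1167) → world pose (0.1095, 0.1942, 0.5250)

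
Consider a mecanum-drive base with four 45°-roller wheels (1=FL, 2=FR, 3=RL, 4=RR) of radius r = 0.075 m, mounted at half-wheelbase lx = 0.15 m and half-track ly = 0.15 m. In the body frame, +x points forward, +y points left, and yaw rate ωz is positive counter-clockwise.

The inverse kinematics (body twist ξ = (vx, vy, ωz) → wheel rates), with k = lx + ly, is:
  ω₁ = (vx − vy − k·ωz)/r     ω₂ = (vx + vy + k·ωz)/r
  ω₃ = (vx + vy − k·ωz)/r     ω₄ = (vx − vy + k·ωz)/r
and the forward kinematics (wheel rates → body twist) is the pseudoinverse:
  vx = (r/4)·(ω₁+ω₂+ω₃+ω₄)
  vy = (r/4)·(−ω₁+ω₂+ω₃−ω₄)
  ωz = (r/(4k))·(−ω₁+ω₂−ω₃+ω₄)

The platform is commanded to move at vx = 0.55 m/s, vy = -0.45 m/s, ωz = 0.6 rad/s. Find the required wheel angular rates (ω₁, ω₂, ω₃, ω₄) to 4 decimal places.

k = lx + ly = 0.15 + 0.15 = 0.3000;  k·ωz = 0.3000·0.6 = 0.1800
ω₁ (FL) = (vx − vy − k·ωz)/r = 0.8200/0.075 = 10.9333
ω₂ (FR) = (vx + vy + k·ωz)/r = 0.2800/0.075 = 3.7333
ω₃ (RL) = (vx + vy − k·ωz)/r = -0.0800/0.075 = -1.0667
ω₄ (RR) = (vx − vy + k·ωz)/r = 1.1800/0.075 = 15.7333

(10.9333, 3.7333, -1.0667, 15.7333)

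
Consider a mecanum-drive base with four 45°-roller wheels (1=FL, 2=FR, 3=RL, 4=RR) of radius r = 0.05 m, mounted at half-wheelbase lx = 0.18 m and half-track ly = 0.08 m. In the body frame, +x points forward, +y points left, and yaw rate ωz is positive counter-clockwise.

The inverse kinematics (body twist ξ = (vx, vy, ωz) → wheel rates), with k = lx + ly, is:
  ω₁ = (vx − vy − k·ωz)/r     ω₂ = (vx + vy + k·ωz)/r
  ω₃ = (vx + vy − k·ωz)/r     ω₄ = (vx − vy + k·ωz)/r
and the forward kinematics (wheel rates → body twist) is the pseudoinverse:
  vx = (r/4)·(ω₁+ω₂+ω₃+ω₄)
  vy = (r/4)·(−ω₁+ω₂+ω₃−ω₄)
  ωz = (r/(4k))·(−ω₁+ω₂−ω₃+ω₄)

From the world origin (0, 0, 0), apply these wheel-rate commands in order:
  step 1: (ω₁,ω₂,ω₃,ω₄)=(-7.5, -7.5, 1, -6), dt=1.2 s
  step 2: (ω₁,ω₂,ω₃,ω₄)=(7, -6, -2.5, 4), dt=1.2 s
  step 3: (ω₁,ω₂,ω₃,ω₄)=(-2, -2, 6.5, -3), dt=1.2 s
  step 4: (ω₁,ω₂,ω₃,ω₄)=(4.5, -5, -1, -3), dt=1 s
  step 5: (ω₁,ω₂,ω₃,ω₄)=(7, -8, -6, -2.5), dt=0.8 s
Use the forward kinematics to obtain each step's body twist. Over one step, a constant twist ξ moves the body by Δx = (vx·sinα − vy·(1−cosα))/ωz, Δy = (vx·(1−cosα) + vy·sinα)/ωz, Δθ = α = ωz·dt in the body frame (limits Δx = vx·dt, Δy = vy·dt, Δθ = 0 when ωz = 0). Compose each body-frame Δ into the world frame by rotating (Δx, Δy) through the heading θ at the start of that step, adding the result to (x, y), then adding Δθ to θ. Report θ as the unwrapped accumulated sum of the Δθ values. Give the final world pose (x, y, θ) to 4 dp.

(-0.4849, 0.2084, -2.3221)

step 1: ξ=(vx,vy,ωz)=(-0.2500, 0.0875, -0.3365), dt=1.2 → body Δ=(-0.2710, 0.1619, -0.4038) → world pose (-0.2710, 0.1619, -0.4038)
step 2: ξ=(vx,vy,ωz)=(0.0312, -0.2438, -0.3125), dt=1.2 → body Δ=(-0.0176, -0.2926, -0.3750) → world pose (-0.4022, -0.1003, -0.7788)
step 3: ξ=(vx,vy,ωz)=(-0.0063, 0.1188, -0.4567), dt=1.2 → body Δ=(0.0310, 0.1375, -0.5481) → world pose (-0.2836, -0.0242, -1.3269)
step 4: ξ=(vx,vy,ωz)=(-0.0563, -0.0938, -0.5529), dt=1.0 → body Δ=(-0.0787, -0.0739, -0.5529) → world pose (-0.3743, 0.0344, -1.8798)
step 5: ξ=(vx,vy,ωz)=(-0.1188, -0.2313, -0.5529), dt=0.8 → body Δ=(-0.1322, -0.1584, -0.4423) → world pose (-0.4849, 0.2084, -2.3221)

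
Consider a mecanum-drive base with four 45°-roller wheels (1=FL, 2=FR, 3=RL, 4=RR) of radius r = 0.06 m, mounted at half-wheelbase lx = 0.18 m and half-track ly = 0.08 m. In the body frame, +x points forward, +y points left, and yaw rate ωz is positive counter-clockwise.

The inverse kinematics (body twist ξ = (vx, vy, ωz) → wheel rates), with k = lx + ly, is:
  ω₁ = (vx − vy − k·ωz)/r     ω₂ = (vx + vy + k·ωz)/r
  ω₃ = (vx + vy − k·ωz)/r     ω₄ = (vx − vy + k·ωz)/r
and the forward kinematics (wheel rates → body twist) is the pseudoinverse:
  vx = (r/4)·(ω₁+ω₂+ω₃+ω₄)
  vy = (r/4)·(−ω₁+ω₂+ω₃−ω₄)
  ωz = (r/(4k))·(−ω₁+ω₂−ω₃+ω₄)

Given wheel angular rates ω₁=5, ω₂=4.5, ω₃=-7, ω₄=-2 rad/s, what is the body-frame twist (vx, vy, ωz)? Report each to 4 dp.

(0.0075, -0.0825, 0.2596)

k = lx + ly = 0.18 + 0.08 = 0.2600
ω₁+ω₂+ω₃+ω₄ = 0.5000  →  vx = (0.06/4)·0.5000 = 0.0075
−ω₁+ω₂+ω₃−ω₄ = -5.5000  →  vy = (0.06/4)·-5.5000 = -0.0825
−ω₁+ω₂−ω₃+ω₄ = 4.5000  →  ωz = (0.06/1.0400)·4.5000 = 0.2596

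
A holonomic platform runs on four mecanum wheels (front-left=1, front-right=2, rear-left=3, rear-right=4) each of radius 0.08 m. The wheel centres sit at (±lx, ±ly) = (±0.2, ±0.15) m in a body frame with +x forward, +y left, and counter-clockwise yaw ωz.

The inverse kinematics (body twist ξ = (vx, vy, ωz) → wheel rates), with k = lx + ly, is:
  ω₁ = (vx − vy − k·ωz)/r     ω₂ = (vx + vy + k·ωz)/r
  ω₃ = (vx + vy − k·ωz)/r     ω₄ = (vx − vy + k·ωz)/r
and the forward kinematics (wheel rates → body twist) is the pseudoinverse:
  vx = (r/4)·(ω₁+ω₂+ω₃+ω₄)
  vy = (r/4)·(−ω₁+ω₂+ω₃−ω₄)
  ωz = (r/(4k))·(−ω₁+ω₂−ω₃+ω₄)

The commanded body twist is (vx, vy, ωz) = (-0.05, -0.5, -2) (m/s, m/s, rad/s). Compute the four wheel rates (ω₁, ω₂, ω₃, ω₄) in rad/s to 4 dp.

(14.3750, -15.6250, 1.8750, -3.1250)

k = lx + ly = 0.2 + 0.15 = 0.3500;  k·ωz = 0.3500·-2 = -0.7000
ω₁ (FL) = (vx − vy − k·ωz)/r = 1.1500/0.08 = 14.3750
ω₂ (FR) = (vx + vy + k·ωz)/r = -1.2500/0.08 = -15.6250
ω₃ (RL) = (vx + vy − k·ωz)/r = 0.1500/0.08 = 1.8750
ω₄ (RR) = (vx − vy + k·ωz)/r = -0.2500/0.08 = -3.1250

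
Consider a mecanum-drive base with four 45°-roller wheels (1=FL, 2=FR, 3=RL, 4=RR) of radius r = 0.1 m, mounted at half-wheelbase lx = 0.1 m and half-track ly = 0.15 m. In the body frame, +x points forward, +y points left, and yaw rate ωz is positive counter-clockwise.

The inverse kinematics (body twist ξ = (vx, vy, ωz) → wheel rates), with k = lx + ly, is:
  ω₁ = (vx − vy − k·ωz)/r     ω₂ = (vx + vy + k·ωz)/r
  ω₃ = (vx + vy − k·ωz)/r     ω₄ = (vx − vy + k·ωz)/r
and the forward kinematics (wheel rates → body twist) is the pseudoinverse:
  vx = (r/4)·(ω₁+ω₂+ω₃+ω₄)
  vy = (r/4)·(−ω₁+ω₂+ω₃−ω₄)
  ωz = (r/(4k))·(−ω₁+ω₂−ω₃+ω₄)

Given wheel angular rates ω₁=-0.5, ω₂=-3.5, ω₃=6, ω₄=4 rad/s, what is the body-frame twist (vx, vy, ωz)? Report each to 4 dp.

(0.1500, -0.0250, -0.5000)

k = lx + ly = 0.1 + 0.15 = 0.2500
ω₁+ω₂+ω₃+ω₄ = 6.0000  →  vx = (0.1/4)·6.0000 = 0.1500
−ω₁+ω₂+ω₃−ω₄ = -1.0000  →  vy = (0.1/4)·-1.0000 = -0.0250
−ω₁+ω₂−ω₃+ω₄ = -5.0000  →  ωz = (0.1/1.0000)·-5.0000 = -0.5000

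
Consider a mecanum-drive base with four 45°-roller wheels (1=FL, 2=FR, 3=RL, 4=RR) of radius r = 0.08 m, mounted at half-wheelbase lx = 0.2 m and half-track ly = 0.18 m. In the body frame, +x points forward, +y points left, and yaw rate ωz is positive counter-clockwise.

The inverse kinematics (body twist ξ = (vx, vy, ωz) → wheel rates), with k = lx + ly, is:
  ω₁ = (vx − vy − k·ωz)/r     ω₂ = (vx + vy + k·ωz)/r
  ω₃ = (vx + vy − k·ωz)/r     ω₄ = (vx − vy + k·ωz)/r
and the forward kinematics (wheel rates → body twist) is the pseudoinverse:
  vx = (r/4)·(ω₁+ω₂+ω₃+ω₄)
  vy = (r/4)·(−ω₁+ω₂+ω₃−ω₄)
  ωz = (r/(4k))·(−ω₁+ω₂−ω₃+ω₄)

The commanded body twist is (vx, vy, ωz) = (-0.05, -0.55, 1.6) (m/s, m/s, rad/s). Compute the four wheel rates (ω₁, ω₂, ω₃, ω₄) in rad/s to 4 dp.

(-1.3500, 0.1000, -15.1000, 13.8500)

k = lx + ly = 0.2 + 0.18 = 0.3800;  k·ωz = 0.3800·1.6 = 0.6080
ω₁ (FL) = (vx − vy − k·ωz)/r = -0.1080/0.08 = -1.3500
ω₂ (FR) = (vx + vy + k·ωz)/r = 0.0080/0.08 = 0.1000
ω₃ (RL) = (vx + vy − k·ωz)/r = -1.2080/0.08 = -15.1000
ω₄ (RR) = (vx − vy + k·ωz)/r = 1.1080/0.08 = 13.8500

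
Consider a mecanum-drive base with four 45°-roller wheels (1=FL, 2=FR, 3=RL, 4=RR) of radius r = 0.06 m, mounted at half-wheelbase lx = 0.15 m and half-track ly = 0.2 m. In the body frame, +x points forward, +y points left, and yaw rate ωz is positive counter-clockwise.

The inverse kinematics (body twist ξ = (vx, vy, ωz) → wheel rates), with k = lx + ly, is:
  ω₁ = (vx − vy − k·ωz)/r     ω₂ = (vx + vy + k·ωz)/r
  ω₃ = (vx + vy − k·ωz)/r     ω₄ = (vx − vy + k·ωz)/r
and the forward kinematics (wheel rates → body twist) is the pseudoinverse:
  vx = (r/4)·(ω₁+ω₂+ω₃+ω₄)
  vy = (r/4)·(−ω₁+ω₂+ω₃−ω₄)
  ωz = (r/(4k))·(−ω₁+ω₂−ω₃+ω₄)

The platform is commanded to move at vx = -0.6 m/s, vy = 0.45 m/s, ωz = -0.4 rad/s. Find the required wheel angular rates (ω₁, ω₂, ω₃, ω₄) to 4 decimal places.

k = lx + ly = 0.15 + 0.2 = 0.3500;  k·ωz = 0.3500·-0.4 = -0.1400
ω₁ (FL) = (vx − vy − k·ωz)/r = -0.9100/0.06 = -15.1667
ω₂ (FR) = (vx + vy + k·ωz)/r = -0.2900/0.06 = -4.8333
ω₃ (RL) = (vx + vy − k·ωz)/r = -0.0100/0.06 = -0.1667
ω₄ (RR) = (vx − vy + k·ωz)/r = -1.1900/0.06 = -19.8333

(-15.1667, -4.8333, -0.1667, -19.8333)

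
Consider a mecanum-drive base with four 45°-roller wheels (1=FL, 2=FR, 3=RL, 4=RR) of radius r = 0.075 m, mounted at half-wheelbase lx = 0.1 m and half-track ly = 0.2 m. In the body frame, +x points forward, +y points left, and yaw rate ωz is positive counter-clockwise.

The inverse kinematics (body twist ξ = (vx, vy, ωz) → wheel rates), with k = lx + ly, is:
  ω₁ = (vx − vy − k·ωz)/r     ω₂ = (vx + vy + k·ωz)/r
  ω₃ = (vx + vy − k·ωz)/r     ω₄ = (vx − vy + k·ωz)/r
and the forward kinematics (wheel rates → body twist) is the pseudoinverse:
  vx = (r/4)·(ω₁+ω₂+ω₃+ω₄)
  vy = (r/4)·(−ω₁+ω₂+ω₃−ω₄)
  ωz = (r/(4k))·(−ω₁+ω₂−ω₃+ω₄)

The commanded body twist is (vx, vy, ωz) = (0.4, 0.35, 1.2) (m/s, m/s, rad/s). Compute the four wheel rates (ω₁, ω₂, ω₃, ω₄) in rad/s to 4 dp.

(-4.1333, 14.8000, 5.2000, 5.4667)

k = lx + ly = 0.1 + 0.2 = 0.3000;  k·ωz = 0.3000·1.2 = 0.3600
ω₁ (FL) = (vx − vy − k·ωz)/r = -0.3100/0.075 = -4.1333
ω₂ (FR) = (vx + vy + k·ωz)/r = 1.1100/0.075 = 14.8000
ω₃ (RL) = (vx + vy − k·ωz)/r = 0.3900/0.075 = 5.2000
ω₄ (RR) = (vx − vy + k·ωz)/r = 0.4100/0.075 = 5.4667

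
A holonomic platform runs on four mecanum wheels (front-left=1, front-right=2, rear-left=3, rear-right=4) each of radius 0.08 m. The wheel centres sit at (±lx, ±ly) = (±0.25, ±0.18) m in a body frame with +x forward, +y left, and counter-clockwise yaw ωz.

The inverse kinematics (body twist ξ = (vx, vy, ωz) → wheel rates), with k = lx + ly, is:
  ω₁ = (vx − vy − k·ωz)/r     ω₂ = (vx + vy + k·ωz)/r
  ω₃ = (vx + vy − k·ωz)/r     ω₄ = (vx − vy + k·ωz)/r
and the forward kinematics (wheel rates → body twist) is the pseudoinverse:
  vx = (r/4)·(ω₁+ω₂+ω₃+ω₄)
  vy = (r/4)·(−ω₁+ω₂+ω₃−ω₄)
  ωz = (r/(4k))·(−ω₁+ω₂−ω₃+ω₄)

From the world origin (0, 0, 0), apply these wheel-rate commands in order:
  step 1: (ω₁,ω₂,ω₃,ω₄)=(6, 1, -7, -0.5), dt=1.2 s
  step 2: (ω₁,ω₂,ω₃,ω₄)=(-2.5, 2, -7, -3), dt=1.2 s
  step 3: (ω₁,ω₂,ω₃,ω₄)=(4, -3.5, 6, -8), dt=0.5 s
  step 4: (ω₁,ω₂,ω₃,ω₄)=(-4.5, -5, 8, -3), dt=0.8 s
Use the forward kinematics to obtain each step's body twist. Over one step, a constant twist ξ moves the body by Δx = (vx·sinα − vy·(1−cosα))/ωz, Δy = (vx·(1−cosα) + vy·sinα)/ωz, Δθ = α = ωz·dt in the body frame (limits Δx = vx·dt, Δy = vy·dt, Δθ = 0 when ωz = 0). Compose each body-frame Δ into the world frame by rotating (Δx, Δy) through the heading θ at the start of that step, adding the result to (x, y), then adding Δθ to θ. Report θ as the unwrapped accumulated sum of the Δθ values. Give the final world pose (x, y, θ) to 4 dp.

step 1: ξ=(vx,vy,ωz)=(-0.0100, -0.2300, 0.0698), dt=1.2 → body Δ=(-0.0004, -0.2762, 0.0837) → world pose (-0.0004, -0.2762, 0.0837)
step 2: ξ=(vx,vy,ωz)=(-0.2100, 0.0100, 0.3953), dt=1.2 → body Δ=(-0.2454, -0.0471, 0.4744) → world pose (-0.2411, -0.3436, 0.5581)
step 3: ξ=(vx,vy,ωz)=(-0.0300, 0.1300, -1.0000), dt=0.5 → body Δ=(0.0015, 0.0660, -0.5000) → world pose (-0.2747, -0.2869, 0.0581)
step 4: ξ=(vx,vy,ωz)=(-0.0900, 0.2100, -0.5349), dt=0.8 → body Δ=(-0.0344, 0.1781, -0.4279) → world pose (-0.3195, -0.1111, -0.3698)

(-0.3195, -0.1111, -0.3698)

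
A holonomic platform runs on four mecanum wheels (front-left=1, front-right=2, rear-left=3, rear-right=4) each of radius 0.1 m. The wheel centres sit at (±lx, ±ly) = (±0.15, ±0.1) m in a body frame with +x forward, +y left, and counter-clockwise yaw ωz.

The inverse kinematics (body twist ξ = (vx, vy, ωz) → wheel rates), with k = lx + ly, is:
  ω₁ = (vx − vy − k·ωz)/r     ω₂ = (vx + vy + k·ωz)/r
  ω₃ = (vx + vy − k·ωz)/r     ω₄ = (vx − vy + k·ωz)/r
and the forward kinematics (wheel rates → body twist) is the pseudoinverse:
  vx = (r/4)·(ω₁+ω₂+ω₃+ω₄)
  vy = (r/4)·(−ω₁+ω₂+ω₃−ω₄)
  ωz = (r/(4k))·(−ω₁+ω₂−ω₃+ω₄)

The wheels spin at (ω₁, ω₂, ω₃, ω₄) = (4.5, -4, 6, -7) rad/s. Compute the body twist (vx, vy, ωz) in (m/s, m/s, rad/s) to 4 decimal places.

(-0.0125, 0.1125, -2.1500)

k = lx + ly = 0.15 + 0.1 = 0.2500
ω₁+ω₂+ω₃+ω₄ = -0.5000  →  vx = (0.1/4)·-0.5000 = -0.0125
−ω₁+ω₂+ω₃−ω₄ = 4.5000  →  vy = (0.1/4)·4.5000 = 0.1125
−ω₁+ω₂−ω₃+ω₄ = -21.5000  →  ωz = (0.1/1.0000)·-21.5000 = -2.1500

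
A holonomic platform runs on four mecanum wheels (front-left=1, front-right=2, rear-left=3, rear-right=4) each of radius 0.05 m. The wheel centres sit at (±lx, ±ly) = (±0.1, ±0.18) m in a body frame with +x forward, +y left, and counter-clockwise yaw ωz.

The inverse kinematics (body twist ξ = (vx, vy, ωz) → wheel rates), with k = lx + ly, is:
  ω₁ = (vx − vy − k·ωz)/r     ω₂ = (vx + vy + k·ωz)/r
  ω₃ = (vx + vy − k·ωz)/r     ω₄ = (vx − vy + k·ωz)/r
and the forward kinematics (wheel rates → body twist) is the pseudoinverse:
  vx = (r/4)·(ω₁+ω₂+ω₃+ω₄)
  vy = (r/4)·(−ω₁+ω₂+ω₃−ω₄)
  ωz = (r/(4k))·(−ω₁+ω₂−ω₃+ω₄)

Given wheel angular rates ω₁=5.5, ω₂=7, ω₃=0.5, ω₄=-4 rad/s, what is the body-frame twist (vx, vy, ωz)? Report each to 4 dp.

k = lx + ly = 0.1 + 0.18 = 0.2800
ω₁+ω₂+ω₃+ω₄ = 9.0000  →  vx = (0.05/4)·9.0000 = 0.1125
−ω₁+ω₂+ω₃−ω₄ = 6.0000  →  vy = (0.05/4)·6.0000 = 0.0750
−ω₁+ω₂−ω₃+ω₄ = -3.0000  →  ωz = (0.05/1.1200)·-3.0000 = -0.1339

(0.1125, 0.0750, -0.1339)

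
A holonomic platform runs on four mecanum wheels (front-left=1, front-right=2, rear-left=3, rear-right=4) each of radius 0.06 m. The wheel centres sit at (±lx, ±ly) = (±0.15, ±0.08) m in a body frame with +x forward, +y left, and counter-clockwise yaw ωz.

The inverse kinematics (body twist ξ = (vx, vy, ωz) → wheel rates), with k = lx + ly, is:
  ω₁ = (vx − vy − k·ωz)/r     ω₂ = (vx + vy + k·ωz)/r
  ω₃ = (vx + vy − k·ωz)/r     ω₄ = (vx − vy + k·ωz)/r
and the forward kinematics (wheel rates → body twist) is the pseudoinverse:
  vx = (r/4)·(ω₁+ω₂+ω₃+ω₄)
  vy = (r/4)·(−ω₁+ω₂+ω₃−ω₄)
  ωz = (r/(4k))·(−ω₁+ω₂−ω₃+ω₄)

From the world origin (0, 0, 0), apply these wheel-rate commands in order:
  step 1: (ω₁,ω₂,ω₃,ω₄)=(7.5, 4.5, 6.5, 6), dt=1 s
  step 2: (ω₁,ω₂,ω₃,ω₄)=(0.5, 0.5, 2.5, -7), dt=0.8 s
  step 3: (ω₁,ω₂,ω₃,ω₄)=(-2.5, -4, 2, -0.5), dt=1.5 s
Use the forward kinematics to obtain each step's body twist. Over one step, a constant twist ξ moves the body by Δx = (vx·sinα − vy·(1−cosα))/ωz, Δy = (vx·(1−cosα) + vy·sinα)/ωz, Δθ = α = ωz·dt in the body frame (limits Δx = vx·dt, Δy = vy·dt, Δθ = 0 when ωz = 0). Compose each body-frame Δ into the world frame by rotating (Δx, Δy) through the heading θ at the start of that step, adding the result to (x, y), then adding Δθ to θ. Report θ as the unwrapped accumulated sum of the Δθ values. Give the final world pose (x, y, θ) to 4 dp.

(0.3248, 0.1429, -1.1152)

step 1: ξ=(vx,vy,ωz)=(0.3675, -0.0375, -0.2283), dt=1.0 → body Δ=(0.3601, -0.0789, -0.2283) → world pose (0.3601, -0.0789, -0.2283)
step 2: ξ=(vx,vy,ωz)=(-0.0525, 0.1425, -0.6196), dt=0.8 → body Δ=(-0.0126, 0.1196, -0.4957) → world pose (0.3748, 0.0404, -0.7239)
step 3: ξ=(vx,vy,ωz)=(-0.0750, 0.0150, -0.2609), dt=1.5 → body Δ=(-0.1053, 0.0437, -0.3913) → world pose (0.3248, 0.1429, -1.1152)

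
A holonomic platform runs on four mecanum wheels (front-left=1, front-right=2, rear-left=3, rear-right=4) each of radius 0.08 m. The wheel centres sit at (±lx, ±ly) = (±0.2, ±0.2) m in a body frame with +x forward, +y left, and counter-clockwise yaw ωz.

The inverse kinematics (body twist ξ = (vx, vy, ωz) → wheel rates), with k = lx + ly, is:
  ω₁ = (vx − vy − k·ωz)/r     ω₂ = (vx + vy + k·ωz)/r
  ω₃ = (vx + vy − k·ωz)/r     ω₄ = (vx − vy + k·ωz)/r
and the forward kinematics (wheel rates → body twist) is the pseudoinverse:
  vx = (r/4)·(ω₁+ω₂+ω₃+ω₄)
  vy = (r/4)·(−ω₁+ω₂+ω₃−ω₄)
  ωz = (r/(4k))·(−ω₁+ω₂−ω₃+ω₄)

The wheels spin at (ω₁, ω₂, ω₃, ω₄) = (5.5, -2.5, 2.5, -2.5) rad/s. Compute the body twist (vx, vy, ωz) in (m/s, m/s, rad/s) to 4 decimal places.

k = lx + ly = 0.2 + 0.2 = 0.4000
ω₁+ω₂+ω₃+ω₄ = 3.0000  →  vx = (0.08/4)·3.0000 = 0.0600
−ω₁+ω₂+ω₃−ω₄ = -3.0000  →  vy = (0.08/4)·-3.0000 = -0.0600
−ω₁+ω₂−ω₃+ω₄ = -13.0000  →  ωz = (0.08/1.6000)·-13.0000 = -0.6500

(0.0600, -0.0600, -0.6500)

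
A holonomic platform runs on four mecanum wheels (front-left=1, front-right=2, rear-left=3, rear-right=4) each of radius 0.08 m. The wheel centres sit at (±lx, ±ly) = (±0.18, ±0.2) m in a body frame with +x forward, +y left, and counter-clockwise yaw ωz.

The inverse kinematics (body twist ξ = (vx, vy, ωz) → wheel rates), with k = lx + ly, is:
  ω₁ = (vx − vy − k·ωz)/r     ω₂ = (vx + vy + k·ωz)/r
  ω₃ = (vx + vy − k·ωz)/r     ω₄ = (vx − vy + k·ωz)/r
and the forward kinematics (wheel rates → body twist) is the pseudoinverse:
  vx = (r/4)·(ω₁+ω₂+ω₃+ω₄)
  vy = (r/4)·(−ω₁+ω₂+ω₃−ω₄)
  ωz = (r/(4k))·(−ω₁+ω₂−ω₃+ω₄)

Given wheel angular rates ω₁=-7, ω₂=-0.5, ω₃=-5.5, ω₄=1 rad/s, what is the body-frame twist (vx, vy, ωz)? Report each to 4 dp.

(-0.2400, 0.0000, 0.6842)

k = lx + ly = 0.18 + 0.2 = 0.3800
ω₁+ω₂+ω₃+ω₄ = -12.0000  →  vx = (0.08/4)·-12.0000 = -0.2400
−ω₁+ω₂+ω₃−ω₄ = 0.0000  →  vy = (0.08/4)·0.0000 = 0.0000
−ω₁+ω₂−ω₃+ω₄ = 13.0000  →  ωz = (0.08/1.5200)·13.0000 = 0.6842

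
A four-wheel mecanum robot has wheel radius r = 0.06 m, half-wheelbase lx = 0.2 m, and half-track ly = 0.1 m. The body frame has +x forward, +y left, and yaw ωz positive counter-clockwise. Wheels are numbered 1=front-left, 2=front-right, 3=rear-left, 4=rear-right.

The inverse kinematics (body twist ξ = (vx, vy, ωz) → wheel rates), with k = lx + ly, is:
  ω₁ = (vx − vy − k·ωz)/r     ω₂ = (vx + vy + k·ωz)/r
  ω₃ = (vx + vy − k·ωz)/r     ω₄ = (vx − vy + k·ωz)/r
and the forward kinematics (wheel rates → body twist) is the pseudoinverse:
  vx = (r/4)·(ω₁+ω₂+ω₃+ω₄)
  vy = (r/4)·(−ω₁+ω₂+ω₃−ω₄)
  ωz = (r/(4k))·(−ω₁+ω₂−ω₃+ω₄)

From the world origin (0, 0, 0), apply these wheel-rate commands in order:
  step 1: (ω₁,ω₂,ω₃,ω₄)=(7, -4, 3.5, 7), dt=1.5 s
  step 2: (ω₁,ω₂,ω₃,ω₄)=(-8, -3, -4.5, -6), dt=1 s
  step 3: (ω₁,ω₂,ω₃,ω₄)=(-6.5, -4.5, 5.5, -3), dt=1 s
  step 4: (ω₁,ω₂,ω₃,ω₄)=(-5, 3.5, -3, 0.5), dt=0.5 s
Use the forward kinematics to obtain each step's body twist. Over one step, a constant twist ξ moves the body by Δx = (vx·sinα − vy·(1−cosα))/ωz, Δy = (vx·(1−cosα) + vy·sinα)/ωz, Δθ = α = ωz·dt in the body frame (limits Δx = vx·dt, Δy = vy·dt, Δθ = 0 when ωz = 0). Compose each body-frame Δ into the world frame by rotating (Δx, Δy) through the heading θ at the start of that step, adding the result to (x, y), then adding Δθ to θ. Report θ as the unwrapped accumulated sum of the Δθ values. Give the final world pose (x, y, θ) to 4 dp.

(-0.0749, 0.0890, -0.4125)

step 1: ξ=(vx,vy,ωz)=(0.2025, -0.2175, -0.3750), dt=1.5 → body Δ=(0.1986, -0.3925, -0.5625) → world pose (0.1986, -0.3925, -0.5625)
step 2: ξ=(vx,vy,ωz)=(-0.3225, 0.0975, 0.1750), dt=1.0 → body Δ=(-0.3294, 0.0689, 0.1750) → world pose (-0.0433, -0.1586, -0.3875)
step 3: ξ=(vx,vy,ωz)=(-0.1275, 0.1575, -0.3250), dt=1.0 → body Δ=(-0.0999, 0.1753, -0.3250) → world pose (-0.0695, 0.0414, -0.7125)
step 4: ξ=(vx,vy,ωz)=(-0.0600, 0.0750, 0.6000), dt=0.5 → body Δ=(-0.0351, 0.0325, 0.3000) → world pose (-0.0749, 0.0890, -0.4125)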